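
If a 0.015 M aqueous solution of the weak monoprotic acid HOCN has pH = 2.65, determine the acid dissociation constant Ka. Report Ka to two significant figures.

Ka = 3.9 × 10^-4

[H+] = 10^(-2.65) = 2.24 × 10^-3 M
At equilibrium [HA] = 0.015 − 2.24 × 10^-3 = 1.28 × 10^-2 M
Ka = [H+][A-]/[HA] = (2.24 × 10^-3)² / 1.28 × 10^-2 = 3.9 × 10^-4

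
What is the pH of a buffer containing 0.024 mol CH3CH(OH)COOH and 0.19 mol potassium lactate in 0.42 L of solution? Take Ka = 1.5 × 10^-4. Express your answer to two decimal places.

pH = 4.72

pKa = −log(1.5 × 10^-4) = 3.824
Using pH = pKa + log([base]/[acid]) with [base]/[acid] = 0.19/0.024:
pH = 3.824 + (+0.899) = 4.72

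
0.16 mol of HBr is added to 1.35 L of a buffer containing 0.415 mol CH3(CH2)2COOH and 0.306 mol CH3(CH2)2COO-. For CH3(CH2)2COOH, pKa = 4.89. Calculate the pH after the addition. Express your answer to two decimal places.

pH = 4.29

Added H+ converts CH3(CH2)2COO- to CH3(CH2)2COOH: CH3(CH2)2COOH → 0.575 mol, CH3(CH2)2COO- → 0.146 mol.
Henderson–Hasselbalch with mole ratio 0.146/0.575: pH = 4.89 + (-0.595)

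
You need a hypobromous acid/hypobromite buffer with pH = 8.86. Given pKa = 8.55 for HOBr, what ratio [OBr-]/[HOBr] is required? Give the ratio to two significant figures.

pH = pKa + log(r) ⇒ log(r) = 8.86 − 8.55 = +0.31
r = [OBr-]/[HOBr] = 10^(+0.31) = 2.04

ratio = 2.0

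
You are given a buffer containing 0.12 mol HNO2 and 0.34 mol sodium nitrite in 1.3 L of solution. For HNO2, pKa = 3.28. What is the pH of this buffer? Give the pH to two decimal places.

Using pH = pKa + log([base]/[acid]) with [base]/[acid] = 0.34/0.12:
pH = 3.28 + (+0.452) = 3.73

pH = 3.73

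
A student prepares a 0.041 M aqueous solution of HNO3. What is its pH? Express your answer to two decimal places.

pH = 1.39

HNO3 is a strong acid and dissociates completely, so [H+] = 0.041 M.
pH = -log(0.041) = 1.39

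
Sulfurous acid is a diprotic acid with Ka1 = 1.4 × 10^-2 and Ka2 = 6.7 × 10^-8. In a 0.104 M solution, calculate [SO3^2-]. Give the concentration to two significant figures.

6.7 × 10^-8 M

First ionization gives [H+] ≈ [HSO3-] = 3.18 × 10^-2 M.
Second step: Ka2 = [H+][SO3^2-]/[HSO3-] ≈ [SO3^2-] (since [H+] ≈ [HSO3-]).
So [SO3^2-] ≈ Ka2.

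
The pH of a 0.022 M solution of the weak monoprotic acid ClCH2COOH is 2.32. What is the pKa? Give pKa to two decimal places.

pKa = 2.88

[H+] = 10^(-2.32) = 4.79 × 10^-3 M
At equilibrium [HA] = 0.022 − 4.79 × 10^-3 = 1.72 × 10^-2 M
Ka = [H+][A-]/[HA] = (4.79 × 10^-3)² / 1.72 × 10^-2 = 1.33 × 10^-3
pKa = -log(1.33 × 10^-3) = 2.88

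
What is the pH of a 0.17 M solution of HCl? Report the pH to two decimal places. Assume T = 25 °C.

pH = 0.77

HCl is a strong acid and dissociates completely, so [H+] = 0.17 M.
pH = -log(0.17) = 0.77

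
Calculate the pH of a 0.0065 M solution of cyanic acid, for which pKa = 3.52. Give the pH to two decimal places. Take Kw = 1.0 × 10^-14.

pH = 2.90

HOCN ⇌ OCN- + H+
Ka = 10^(−3.52) = 3.02 × 10^-4
Ka = [H+]²/(0.0065 − [H+]) = 3.02 × 10^-4
The 5% rule fails; solving [H+]² + Ka·[H+] − Ka·C₀ = 0 exactly:
[H+] = (−Ka + √(Ka² + 4·Ka·C₀))/2 = 1.26 × 10^-3 M
pH = −log[H+] = −log(1.26 × 10^-3) = 2.90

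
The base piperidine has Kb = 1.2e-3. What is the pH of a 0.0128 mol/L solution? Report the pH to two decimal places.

pH = 11.53

C5H10NH + H2O ⇌ C5H10NH2+ + OH-
Kb = x²/(0.0128 − x) = 1.2 × 10^-3
x is not negligible relative to C₀; solve x² + 0.0012·x − 1.54e-05 = 0.
x = (−Kb + √(Kb² + 4·Kb·C₀))/2 = 3.36 × 10^-3 M
pOH = 2.47, so pH = 14.00 − pOH = 11.53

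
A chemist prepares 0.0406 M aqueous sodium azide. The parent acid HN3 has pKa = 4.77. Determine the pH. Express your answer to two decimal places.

pH = 8.69

N3- is the conjugate base of the weak acid HN3.
Ka = 10^(−4.77) = 1.70 × 10^-5
Kb = Kw/Ka = 1.0×10^-14 / 1.70 × 10^-5 = 5.88 × 10^-10
From the ICE table, Kb = x²/(0.0406 − x) = 5.88 × 10^-10.
Neglecting x in the denominator: x = √(5.88 × 10^-10 × 0.0406) = 4.89 × 10^-6 M
Check: 0.012% ionized — well under 5%, approximation valid.
pOH = 5.31, so pH = 14.00 − pOH = 8.69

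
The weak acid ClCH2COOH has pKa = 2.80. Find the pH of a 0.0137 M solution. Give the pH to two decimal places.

ClCH2COOH ⇌ ClCH2COO- + H+
Ka = 10^(−2.80) = 1.58 × 10^-3
Ka = [H+]²/(0.0137 − [H+]) = 1.58 × 10^-3
The 5% rule fails; solving [H+]² + Ka·[H+] − Ka·C₀ = 0 exactly:
[H+] = [−0.00158 + √(0.00158² + 8.66e-05)]/2 = 3.93 × 10^-3 M
pH = −log[H+] = −log(3.93 × 10^-3) = 2.41

pH = 2.41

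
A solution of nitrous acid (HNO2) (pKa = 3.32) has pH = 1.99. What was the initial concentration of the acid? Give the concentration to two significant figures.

[H+] = 10^(-1.99) = 1.02 × 10^-2 M = x
Ka = 10^(−3.32) = 4.79 × 10^-4
Ka = x²/(C₀ − x) ⇒ C₀ = x + x²/Ka
C₀ = 1.02 × 10^-2 + (1.02 × 10^-2)²/(4.79 × 10^-4) = 2.27 × 10^-1 M

C₀ = 2.3 × 10^-1 M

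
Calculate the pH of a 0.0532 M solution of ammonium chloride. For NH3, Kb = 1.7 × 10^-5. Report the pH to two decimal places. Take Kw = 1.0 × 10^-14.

NH4+ is the conjugate acid of the weak base NH3.
Ka = Kw/Kb = 1.0×10^-14 / 1.7 × 10^-5 = 5.88 × 10^-10
From the ICE table, Ka = [H+]²/(0.0532 − [H+]) = 5.88 × 10^-10.
Neglecting [H+] in the denominator: [H+] = √(5.88 × 10^-10 × 0.0532) = 5.59 × 10^-6 M
Check: 0.011% ionized — well under 5%, approximation valid.
pH = −log(5.59 × 10^-6) = 5.25

pH = 5.25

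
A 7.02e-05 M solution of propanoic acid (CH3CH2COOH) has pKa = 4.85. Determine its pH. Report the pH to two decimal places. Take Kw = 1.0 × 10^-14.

pH = 4.60

CH3CH2COOH ⇌ CH3CH2COO- + H+
Ka = 10^(−4.85) = 1.41 × 10^-5
Ka = [H+]²/(7.02e-05 − [H+]) = 1.41 × 10^-5
Here C₀/Ka ≈ 4.98, so the small-[H+] approximation fails. Use the quadratic:
[H+] = [−1.41e-05 + √(1.41e-05² + 3.96e-09)]/2 = 2.52 × 10^-5 M
pH = −log[H+] = −log(2.52 × 10^-5) = 4.60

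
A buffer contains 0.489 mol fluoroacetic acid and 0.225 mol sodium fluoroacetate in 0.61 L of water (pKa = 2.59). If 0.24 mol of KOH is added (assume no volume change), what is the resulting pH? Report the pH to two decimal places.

After neutralization: n(FCH2COOH) = 0.249 mol, n(FCH2COO-) = 0.465 mol.
pH = pKa + log([A⁻]/[HA]) = 2.59 + log(0.465/0.249) = 2.59 +0.271

pH = 2.86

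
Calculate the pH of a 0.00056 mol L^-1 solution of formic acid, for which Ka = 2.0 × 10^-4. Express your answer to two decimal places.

HCOOH ⇌ HCOO- + H+
From the ICE table, Ka = [H+]²/(0.00056 − [H+]) = 2.0 × 10^-4.
Here C₀/Ka ≈ 2.8, so the small-[H+] approximation fails. Use the quadratic:
[H+] = [−0.0002 + √(0.0002² + 4.48e-07)]/2 = 2.49 × 10^-4 M
pH = −log[H+] = −log(2.49 × 10^-4) = 3.60

pH = 3.60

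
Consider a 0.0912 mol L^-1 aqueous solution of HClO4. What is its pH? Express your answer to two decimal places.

pH = 1.04

HClO4 is a strong acid and dissociates completely, so [H+] = 0.0912 M.
pH = -log(0.0912) = 1.04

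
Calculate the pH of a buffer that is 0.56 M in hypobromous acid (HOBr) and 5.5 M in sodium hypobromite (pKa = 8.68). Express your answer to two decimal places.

pH = 9.67

Using pH = pKa + log([base]/[acid]) with [base]/[acid] = 5.5/0.56:
pH = 8.68 + (+0.992) = 9.67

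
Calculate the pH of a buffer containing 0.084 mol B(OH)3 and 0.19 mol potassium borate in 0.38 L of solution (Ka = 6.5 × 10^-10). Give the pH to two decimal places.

pH = 9.54

pKa = −log(6.5 × 10^-10) = 9.187
Henderson–Hasselbalch: pH = pKa + log([B(OH)4-]/[B(OH)3]) = 9.187 + log(0.19/0.084)
pH = 9.187 + (+0.354) = 9.54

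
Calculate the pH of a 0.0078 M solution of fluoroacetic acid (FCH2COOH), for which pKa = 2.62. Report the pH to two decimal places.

FCH2COOH ⇌ FCH2COO- + H+
Ka = 10^(−2.62) = 2.40 × 10^-3
Let x = [H+] at equilibrium. Ka = x²/(0.0078 − x).
Here C₀/Ka ≈ 3.25, so the small-x approximation fails. Use the quadratic:
x = (−Ka + √(Ka² + 4·Ka·C₀))/2 = 3.29 × 10^-3 M
pH = −log[H+] = −log(3.29 × 10^-3) = 2.48

pH = 2.48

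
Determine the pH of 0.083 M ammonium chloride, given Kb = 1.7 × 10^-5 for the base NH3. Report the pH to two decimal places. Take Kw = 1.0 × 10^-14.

NH4+ is the conjugate acid of the weak base NH3.
Ka = Kw/Kb = 1.0×10^-14 / 1.7 × 10^-5 = 5.88 × 10^-10
Let x = [H+] at equilibrium. Ka = x²/(0.083 − x).
Neglecting x in the denominator: x = √(5.88 × 10^-10 × 0.083) = 6.99 × 10^-6 M
pH = −log(6.99 × 10^-6) = 5.16

pH = 5.16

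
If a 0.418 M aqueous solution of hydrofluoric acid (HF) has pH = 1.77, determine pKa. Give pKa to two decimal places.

[H+] = 10^(-1.77) = 1.70 × 10^-2 M
At equilibrium [HA] = 0.418 − 1.70 × 10^-2 = 4.01 × 10^-1 M
Ka = [H+][A-]/[HA] = (1.70 × 10^-2)² / 4.01 × 10^-1 = 7.21 × 10^-4
pKa = -log(7.21 × 10^-4) = 3.14

pKa = 3.14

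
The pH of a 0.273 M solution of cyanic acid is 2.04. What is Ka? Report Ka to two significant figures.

Ka = 3.2 × 10^-4

[H+] = 10^(-2.04) = 9.12 × 10^-3 M
At equilibrium [HA] = 0.273 − 9.12 × 10^-3 = 2.64 × 10^-1 M
Ka = [H+][A-]/[HA] = (9.12 × 10^-3)² / 2.64 × 10^-1 = 3.2 × 10^-4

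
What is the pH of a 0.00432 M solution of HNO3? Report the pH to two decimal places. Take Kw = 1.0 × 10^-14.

HNO3 is a strong acid and dissociates completely, so [H+] = 0.00432 M.
pH = -log(0.00432) = 2.36

pH = 2.36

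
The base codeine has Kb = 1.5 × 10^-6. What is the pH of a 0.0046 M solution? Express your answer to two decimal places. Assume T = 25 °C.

pH = 9.92

C18H21NO3 + H2O ⇌ C18H22NO3+ + OH-
Kb = [OH-]²/(0.0046 − [OH-]) = 1.5 × 10^-6
Assume [OH-] ≪ 0.0046: [OH-] ≈ √(1.5 × 10^-6 × 0.0046) = 8.31 × 10^-5 M
pOH = −log(8.31 × 10^-5) = 4.08; pH = 14.00 − 4.08 = 9.92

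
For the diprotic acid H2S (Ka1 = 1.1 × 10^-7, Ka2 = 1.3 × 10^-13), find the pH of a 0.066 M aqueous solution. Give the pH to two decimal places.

Since Ka1 ≫ Ka2, the first ionization dominates [H+].
Ka1 = x²/(0.066 − x) = 1.1 × 10^-7
x ≈ √(1.1 × 10^-7 × 0.066) = 8.52 × 10^-5 M
pH = −log(8.52 × 10^-5) = 4.07

pH = 4.07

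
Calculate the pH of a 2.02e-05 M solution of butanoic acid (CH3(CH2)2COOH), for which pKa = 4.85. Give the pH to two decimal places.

pH = 4.95

CH3(CH2)2COOH ⇌ CH3(CH2)2COO- + H+
Ka = 10^(−4.85) = 1.41 × 10^-5
Ka = [H+]²/(2.02e-05 − [H+]) = 1.41 × 10^-5
Here C₀/Ka ≈ 1.43, so the small-[H+] approximation fails. Use the quadratic:
[H+] = [−1.41e-05 + √(1.41e-05² + 1.14e-09)]/2 = 1.12 × 10^-5 M
pH = −log[H+] = −log(1.12 × 10^-5) = 4.95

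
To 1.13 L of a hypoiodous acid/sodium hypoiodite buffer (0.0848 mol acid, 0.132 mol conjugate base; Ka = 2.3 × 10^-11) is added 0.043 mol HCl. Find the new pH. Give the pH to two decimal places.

After neutralization: n(HOI) = 0.128 mol, n(OI-) = 0.089 mol.
pKa = −log(2.3 × 10^-11) = 10.638
pH = pKa + log(n_OI-/n_HOI) = 10.638 + log(0.089/0.128) = 10.638 + (-0.158)

pH = 10.48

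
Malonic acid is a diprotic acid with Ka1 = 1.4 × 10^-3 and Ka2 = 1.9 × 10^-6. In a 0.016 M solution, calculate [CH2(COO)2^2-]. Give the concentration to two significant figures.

First ionization gives [H+] ≈ [CH2(COOH)COO-] = 4.08 × 10^-3 M.
Second step: Ka2 = [H+][CH2(COO)2^2-]/[CH2(COOH)COO-] ≈ [CH2(COO)2^2-] (since [H+] ≈ [CH2(COOH)COO-]).
So [CH2(COO)2^2-] ≈ Ka2.

1.9 × 10^-6 M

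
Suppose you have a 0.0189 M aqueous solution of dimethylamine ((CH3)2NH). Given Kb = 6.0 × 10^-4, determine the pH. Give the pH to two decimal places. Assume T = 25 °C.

(CH3)2NH + H2O ⇌ (CH3)2NH2+ + OH-
From the ICE table, Kb = [OH-]²/(0.0189 − [OH-]) = 6.0 × 10^-4.
[OH-] is not negligible relative to C₀; solve [OH-]² + 0.0006·[OH-] − 1.13e-05 = 0.
[OH-] = [−0.0006 + √(0.0006² + 4.54e-05)]/2 = 3.08 × 10^-3 M
pOH = −log(3.08 × 10^-3) = 2.51; pH = 14.00 − 2.51 = 11.49

pH = 11.49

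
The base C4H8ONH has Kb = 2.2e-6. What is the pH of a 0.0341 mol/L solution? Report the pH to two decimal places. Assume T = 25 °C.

C4H8ONH + H2O ⇌ C4H8ONH2+ + OH-
Kb = x²/(0.0341 − x) = 2.2 × 10^-6
Neglecting x in the denominator: x = √(2.2 × 10^-6 × 0.0341) = 2.74 × 10^-4 M
Check: 0.8% ionized — well under 5%, approximation valid.
pOH = −log(2.74 × 10^-4) = 3.56; pH = 14.00 − 3.56 = 10.44

pH = 10.44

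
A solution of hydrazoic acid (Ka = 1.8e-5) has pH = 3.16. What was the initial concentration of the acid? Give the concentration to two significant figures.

[H+] = 10^(-3.16) = 6.92 × 10^-4 M = x
Ka = x²/(C₀ − x) ⇒ C₀ = x + x²/Ka
C₀ = 6.92 × 10^-4 + (6.92 × 10^-4)²/(1.8 × 10^-5) = 2.73 × 10^-2 M

C₀ = 2.7 × 10^-2 M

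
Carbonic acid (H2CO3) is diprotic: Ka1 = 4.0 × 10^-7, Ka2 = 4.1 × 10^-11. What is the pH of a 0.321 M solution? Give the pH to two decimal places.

pH = 3.45

Since Ka1 ≫ Ka2, the first ionization dominates [H+].
Ka1 = x²/(0.321 − x) = 4.0 × 10^-7
x ≈ √(4.0 × 10^-7 × 0.321) = 3.58 × 10^-4 M
pH = −log(3.58 × 10^-4) = 3.45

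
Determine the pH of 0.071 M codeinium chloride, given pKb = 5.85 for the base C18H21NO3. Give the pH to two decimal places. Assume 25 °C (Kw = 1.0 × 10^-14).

pH = 4.65

C18H22NO3+ is the conjugate acid of the weak base C18H21NO3.
Kb = 10^(−5.85) = 1.41 × 10^-6
Ka = Kw/Kb = 1.0×10^-14 / 1.41 × 10^-6 = 7.09 × 10^-9
Ka = x²/(0.071 − x) = 7.09 × 10^-9
Assume x ≪ 0.071: x ≈ √(7.09 × 10^-9 × 0.071) = 2.24 × 10^-5 M
Check: 0.032% ionized — well under 5%, approximation valid.
pH = −log[H+] = −log(2.24 × 10^-5) = 4.65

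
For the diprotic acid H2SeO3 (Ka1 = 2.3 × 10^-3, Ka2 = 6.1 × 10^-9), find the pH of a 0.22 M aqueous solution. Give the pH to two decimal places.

pH = 1.67

Since Ka1 ≫ Ka2, the first ionization dominates [H+].
Ka1 = x²/(0.22 − x) = 2.3 × 10^-3
Solving the quadratic: x = (−Ka1 + √(Ka1² + 4·Ka1·C₀))/2 = 2.14 × 10^-2 M
pH = −log(2.14 × 10^-2) = 1.67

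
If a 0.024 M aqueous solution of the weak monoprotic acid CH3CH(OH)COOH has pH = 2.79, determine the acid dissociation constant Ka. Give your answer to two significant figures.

[H+] = 10^(-2.79) = 1.62 × 10^-3 M
At equilibrium [HA] = 0.024 − 1.62 × 10^-3 = 2.24 × 10^-2 M
Ka = [H+][A-]/[HA] = (1.62 × 10^-3)² / 2.24 × 10^-2 = 1.2 × 10^-4

Ka = 1.2 × 10^-4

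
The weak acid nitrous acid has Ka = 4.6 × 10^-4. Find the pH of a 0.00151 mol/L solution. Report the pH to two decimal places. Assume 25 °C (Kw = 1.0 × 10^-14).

HNO2 ⇌ NO2- + H+
Ka = x²/(0.00151 − x) = 4.6 × 10^-4
The 5% rule fails; solving x² + Ka·x − Ka·C₀ = 0 exactly:
x = [−0.00046 + √(0.00046² + 2.78e-06)]/2 = 6.35 × 10^-4 M
pH = −log(6.35 × 10^-4) = 3.20

pH = 3.20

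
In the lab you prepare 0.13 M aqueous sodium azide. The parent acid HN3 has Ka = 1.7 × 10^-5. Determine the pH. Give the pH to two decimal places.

N3- is the conjugate base of the weak acid HN3.
Kb = Kw/Ka = 1.0×10^-14 / 1.7 × 10^-5 = 5.88 × 10^-10
From the ICE table, Kb = [OH-]²/(0.13 − [OH-]) = 5.88 × 10^-10.
Assume [OH-] ≪ 0.13: [OH-] ≈ √(5.88 × 10^-10 × 0.13) = 8.74 × 10^-6 M
pOH = −log(8.74 × 10^-6) = 5.06; pH = 14.00 − 5.06 = 8.94

pH = 8.94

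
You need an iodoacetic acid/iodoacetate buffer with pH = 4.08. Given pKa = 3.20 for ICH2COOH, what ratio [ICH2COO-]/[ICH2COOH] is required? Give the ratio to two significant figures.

pH = pKa + log(r) ⇒ log(r) = 4.08 − 3.20 = +0.88
r = [ICH2COO-]/[ICH2COOH] = 10^(+0.88) = 7.59

ratio = 7.6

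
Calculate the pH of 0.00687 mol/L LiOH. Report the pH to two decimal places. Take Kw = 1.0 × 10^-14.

LiOH is a strong base; [OH-] = 0.00687 M.
pOH = -log(0.00687) = 2.16
pH = 14.00 - 2.16 = 11.84

pH = 11.84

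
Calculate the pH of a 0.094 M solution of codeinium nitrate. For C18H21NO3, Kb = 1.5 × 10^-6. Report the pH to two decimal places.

C18H22NO3+ is the conjugate acid of the weak base C18H21NO3.
Ka = Kw/Kb = 1.0×10^-14 / 1.5 × 10^-6 = 6.67 × 10^-9
Ka = [H+]²/(0.094 − [H+]) = 6.67 × 10^-9
Assume [H+] ≪ 0.094: [H+] ≈ √(6.67 × 10^-9 × 0.094) = 2.50 × 10^-5 M
([H+]/C₀ = 0.027% < 5%, so the approximation holds.)
pH = −log[H+] = −log(2.50 × 10^-5) = 4.60

pH = 4.60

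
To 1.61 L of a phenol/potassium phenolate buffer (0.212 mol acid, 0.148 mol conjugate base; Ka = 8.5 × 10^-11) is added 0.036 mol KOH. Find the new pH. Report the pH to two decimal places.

OH- converts C6H5OH to C6H5O-: C6H5OH → 0.176 mol, C6H5O- → 0.184 mol.
pKa = −log(8.5 × 10^-11) = 10.071
Henderson–Hasselbalch with mole ratio 0.184/0.176: pH = 10.071 + (+0.019)

pH = 10.09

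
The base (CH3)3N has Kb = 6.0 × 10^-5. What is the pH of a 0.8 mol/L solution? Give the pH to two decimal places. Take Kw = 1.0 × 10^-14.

(CH3)3N + H2O ⇌ (CH3)3NH+ + OH-
From the ICE table, Kb = x²/(0.8 − x) = 6.0 × 10^-5.
Neglecting x in the denominator: x = √(6.0 × 10^-5 × 0.8) = 6.93 × 10^-3 M
Check: 0.87% ionized — well under 5%, approximation valid.
pOH = −log(6.93 × 10^-3) = 2.16; pH = 14.00 − 2.16 = 11.84

pH = 11.84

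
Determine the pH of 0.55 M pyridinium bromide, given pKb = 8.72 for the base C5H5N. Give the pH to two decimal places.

pH = 2.77

C5H5NH+ is the conjugate acid of the weak base C5H5N.
Kb = 10^(−8.72) = 1.91 × 10^-9
Ka = Kw/Kb = 1.0×10^-14 / 1.91 × 10^-9 = 5.24 × 10^-6
From the ICE table, Ka = [H+]²/(0.55 − [H+]) = 5.24 × 10^-6.
Assume [H+] ≪ 0.55: [H+] ≈ √(5.24 × 10^-6 × 0.55) = 1.70 × 10^-3 M
([H+]/C₀ = 0.31% < 5%, so the approximation holds.)
pH = −log[H+] = −log(1.70 × 10^-3) = 2.77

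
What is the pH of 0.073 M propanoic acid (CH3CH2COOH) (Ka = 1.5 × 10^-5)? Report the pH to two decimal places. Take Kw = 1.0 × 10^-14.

pH = 2.98

CH3CH2COOH ⇌ CH3CH2COO- + H+
From the ICE table, Ka = [H+]²/(0.073 − [H+]) = 1.5 × 10^-5.
Since Ka ≪ C₀, [H+] ≈ √(Ka·C₀) = 1.05 × 10^-3 M.
([H+]/C₀ = 1.4% < 5%, so the approximation holds.)
pH = −log[H+] = −log(1.05 × 10^-3) = 2.98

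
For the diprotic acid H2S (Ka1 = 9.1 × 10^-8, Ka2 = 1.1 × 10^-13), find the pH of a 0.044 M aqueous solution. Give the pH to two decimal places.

Ka1 ≫ Ka2, so treat the first dissociation as the only significant source of H+.
Ka1 = x²/(0.044 − x) = 9.1 × 10^-8
x ≈ √(9.1 × 10^-8 × 0.044) = 6.33 × 10^-5 M
pH = −log(6.33 × 10^-5) = 4.20

pH = 4.20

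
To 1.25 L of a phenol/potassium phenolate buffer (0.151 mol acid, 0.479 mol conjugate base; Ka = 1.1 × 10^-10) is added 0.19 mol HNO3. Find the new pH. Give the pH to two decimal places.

After neutralization: n(C6H5OH) = 0.341 mol, n(C6H5O-) = 0.289 mol.
pKa = −log(1.1 × 10^-10) = 9.959
pH = pKa + log(n_C6H5O-/n_C6H5OH) = 9.959 + log(0.289/0.341) = 9.959 + (-0.072)

pH = 9.89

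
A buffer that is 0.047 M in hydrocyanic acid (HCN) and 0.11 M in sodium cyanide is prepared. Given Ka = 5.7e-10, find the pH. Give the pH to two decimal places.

pH = 9.61

pKa = −log(5.7 × 10^-10) = 9.244
Using pH = pKa + log([base]/[acid]) with [base]/[acid] = 0.11/0.047:
pH = 9.244 + (+0.369) = 9.61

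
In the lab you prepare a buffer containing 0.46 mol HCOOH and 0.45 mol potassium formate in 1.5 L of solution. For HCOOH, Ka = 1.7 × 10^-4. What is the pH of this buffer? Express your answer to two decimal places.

pKa = −log(1.7 × 10^-4) = 3.770
Using pH = pKa + log([base]/[acid]) with [base]/[acid] = 0.45/0.46:
pH = 3.770 + (-0.010) = 3.76

pH = 3.76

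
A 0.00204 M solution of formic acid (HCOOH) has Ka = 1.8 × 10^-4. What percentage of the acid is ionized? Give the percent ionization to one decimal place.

HCOOH ⇌ HCOO- + H+; let x = [H+] at equilibrium.
Solve x² + 0.00018x − 3.67e-07 = 0 → x = 5.23 × 10^-4 M
Fraction ionized = 5.23 × 10^-4 / 0.00204 = 0.2564 → 25.6%

25.6%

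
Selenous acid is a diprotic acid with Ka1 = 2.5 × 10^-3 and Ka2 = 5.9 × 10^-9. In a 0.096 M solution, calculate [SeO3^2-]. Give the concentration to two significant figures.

5.9 × 10^-9 M

First ionization gives [H+] ≈ [HSeO3-] = 1.43 × 10^-2 M.
Second step: Ka2 = [H+][SeO3^2-]/[HSeO3-] ≈ [SeO3^2-] (since [H+] ≈ [HSeO3-]).
So [SeO3^2-] ≈ Ka2.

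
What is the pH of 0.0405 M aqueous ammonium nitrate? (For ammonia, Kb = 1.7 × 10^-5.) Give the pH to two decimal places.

pH = 5.31

NH4+ is the conjugate acid of the weak base NH3.
Ka = Kw/Kb = 1.0×10^-14 / 1.7 × 10^-5 = 5.88 × 10^-10
Ka = [H+]²/(0.0405 − [H+]) = 5.88 × 10^-10
Assume [H+] ≪ 0.0405: [H+] ≈ √(5.88 × 10^-10 × 0.0405) = 4.88 × 10^-6 M
pH = −log(4.88 × 10^-6) = 5.31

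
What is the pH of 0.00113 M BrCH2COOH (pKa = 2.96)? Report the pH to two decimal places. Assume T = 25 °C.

pH = 3.16

BrCH2COOH ⇌ BrCH2COO- + H+
Ka = 10^(−2.96) = 1.10 × 10^-3
Let x = [H+] at equilibrium. Ka = x²/(0.00113 − x).
The 5% rule fails; solving x² + Ka·x − Ka·C₀ = 0 exactly:
x = [−0.0011 + √(0.0011² + 4.97e-06)]/2 = 6.93 × 10^-4 M
pH = −log[H+] = −log(6.93 × 10^-4) = 3.16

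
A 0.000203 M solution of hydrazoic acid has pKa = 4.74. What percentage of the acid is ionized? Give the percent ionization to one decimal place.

25.8%

HN3 ⇌ N3- + H+; let x = [H+] at equilibrium.
Ka = 10^(−4.74) = 1.82 × 10^-5
Solve x² + 1.82e-05x − 3.69e-09 = 0 → x = 5.24 × 10^-5 M
% ionization = x/C₀ × 100% = 5.24 × 10^-5/0.000203 × 100% = 25.8%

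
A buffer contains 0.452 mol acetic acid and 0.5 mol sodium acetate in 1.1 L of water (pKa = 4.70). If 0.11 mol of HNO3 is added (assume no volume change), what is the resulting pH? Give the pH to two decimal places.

pH = 4.54

Added H+ converts CH3COO- to CH3COOH: CH3COOH → 0.562 mol, CH3COO- → 0.39 mol.
pH = pKa + log([A⁻]/[HA]) = 4.70 + log(0.39/0.562) = 4.70 -0.159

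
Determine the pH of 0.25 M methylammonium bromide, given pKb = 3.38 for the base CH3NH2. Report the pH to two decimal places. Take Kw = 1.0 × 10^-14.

pH = 5.61

CH3NH3+ is the conjugate acid of the weak base CH3NH2.
Kb = 10^(−3.38) = 4.17 × 10^-4
Ka = Kw/Kb = 1.0×10^-14 / 4.17 × 10^-4 = 2.40 × 10^-11
From the ICE table, Ka = [H+]²/(0.25 − [H+]) = 2.40 × 10^-11.
Assume [H+] ≪ 0.25: [H+] ≈ √(2.40 × 10^-11 × 0.25) = 2.45 × 10^-6 M
([H+]/C₀ = 0.00098% < 5%, so the approximation holds.)
pH = −log(2.45 × 10^-6) = 5.61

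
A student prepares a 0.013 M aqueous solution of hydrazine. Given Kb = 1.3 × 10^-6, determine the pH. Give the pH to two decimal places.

N2H4 + H2O ⇌ N2H5+ + OH-
From the ICE table, Kb = x²/(0.013 − x) = 1.3 × 10^-6.
Neglecting x in the denominator: x = √(1.3 × 10^-6 × 0.013) = 1.30 × 10^-4 M
pOH = −log(1.30 × 10^-4) = 3.89; pH = 14.00 − 3.89 = 10.11

pH = 10.11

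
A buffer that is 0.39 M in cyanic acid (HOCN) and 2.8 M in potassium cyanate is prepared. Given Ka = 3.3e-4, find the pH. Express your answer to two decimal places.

pH = 4.34

pKa = −log(3.3 × 10^-4) = 3.481
Henderson–Hasselbalch: pH = pKa + log([OCN-]/[HOCN]) = 3.481 + log(2.8/0.39)
pH = 3.481 + (+0.856) = 4.34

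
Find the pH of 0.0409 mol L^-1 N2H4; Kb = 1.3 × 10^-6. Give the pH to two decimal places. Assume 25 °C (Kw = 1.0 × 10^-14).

pH = 10.36

N2H4 + H2O ⇌ N2H5+ + OH-
Kb = x²/(0.0409 − x) = 1.3 × 10^-6
Neglecting x in the denominator: x = √(1.3 × 10^-6 × 0.0409) = 2.31 × 10^-4 M
pOH = 3.64, so pH = 14.00 − pOH = 10.36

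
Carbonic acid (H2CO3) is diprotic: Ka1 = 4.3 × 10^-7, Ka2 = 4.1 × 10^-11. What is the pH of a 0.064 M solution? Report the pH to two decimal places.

pH = 3.78

Ka1 ≫ Ka2, so treat the first dissociation as the only significant source of H+.
Ka1 = x²/(0.064 − x) = 4.3 × 10^-7
x ≈ √(4.3 × 10^-7 × 0.064) = 1.66 × 10^-4 M
pH = −log(1.66 × 10^-4) = 3.78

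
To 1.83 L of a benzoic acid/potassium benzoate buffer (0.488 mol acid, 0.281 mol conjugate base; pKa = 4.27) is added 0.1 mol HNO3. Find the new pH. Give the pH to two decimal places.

pH = 3.76

After neutralization: n(C6H5COOH) = 0.588 mol, n(C6H5COO-) = 0.181 mol.
pH = pKa + log([A⁻]/[HA]) = 4.27 + log(0.181/0.588) = 4.27 -0.512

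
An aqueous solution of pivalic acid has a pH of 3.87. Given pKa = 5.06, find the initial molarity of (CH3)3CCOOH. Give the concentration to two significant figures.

C₀ = 2.2 × 10^-3 M

[H+] = 10^(-3.87) = 1.35 × 10^-4 M = x
Ka = 10^(−5.06) = 8.71 × 10^-6
Ka = x²/(C₀ − x) ⇒ C₀ = x + x²/Ka
C₀ = 1.35 × 10^-4 + (1.35 × 10^-4)²/(8.71 × 10^-6) = 2.23 × 10^-3 M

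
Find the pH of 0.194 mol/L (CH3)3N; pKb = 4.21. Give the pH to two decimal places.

(CH3)3N + H2O ⇌ (CH3)3NH+ + OH-
Kb = 10^(−4.21) = 6.17 × 10^-5
Let x = [OH-] at equilibrium. Kb = x²/(0.194 − x).
Since Kb ≪ C₀, x ≈ √(Kb·C₀) = 3.46 × 10^-3 M.
pOH = −log(3.46 × 10^-3) = 2.46; pH = 14.00 − 2.46 = 11.54

pH = 11.54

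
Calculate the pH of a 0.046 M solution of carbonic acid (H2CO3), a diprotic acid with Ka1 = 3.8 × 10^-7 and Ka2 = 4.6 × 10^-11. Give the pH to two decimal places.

pH = 3.88

Ka1 ≫ Ka2, so treat the first dissociation as the only significant source of H+.
Ka1 = x²/(0.046 − x) = 3.8 × 10^-7
x ≈ √(3.8 × 10^-7 × 0.046) = 1.32 × 10^-4 M
pH = −log(1.32 × 10^-4) = 3.88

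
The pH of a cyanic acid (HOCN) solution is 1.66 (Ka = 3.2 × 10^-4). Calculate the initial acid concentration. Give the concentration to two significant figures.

C₀ = 1.5 M

[H+] = 10^(-1.66) = 2.19 × 10^-2 M = x
Ka = x²/(C₀ − x) ⇒ C₀ = x + x²/Ka
C₀ = 2.19 × 10^-2 + (2.19 × 10^-2)²/(3.2 × 10^-4) = 1.52 M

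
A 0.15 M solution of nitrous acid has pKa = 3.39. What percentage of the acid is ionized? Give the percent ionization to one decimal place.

5.1%

HNO2 ⇌ NO2- + H+; let x = [H+] at equilibrium.
Ka = 10^(−3.39) = 4.07 × 10^-4
Ka = x²/(C₀ − x); solving the quadratic gives x = 7.61 × 10^-3 M.
Fraction ionized = 7.61 × 10^-3 / 0.15 = 0.0507 → 5.1%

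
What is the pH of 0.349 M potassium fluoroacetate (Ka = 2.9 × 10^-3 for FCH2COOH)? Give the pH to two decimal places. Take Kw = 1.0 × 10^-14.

FCH2COO- is the conjugate base of the weak acid FCH2COOH.
Kb = Kw/Ka = 1.0×10^-14 / 2.9 × 10^-3 = 3.45 × 10^-12
From the ICE table, Kb = x²/(0.349 − x) = 3.45 × 10^-12.
Since Kb ≪ C₀, x ≈ √(Kb·C₀) = 1.10 × 10^-6 M.
pOH = −log(1.10 × 10^-6) = 5.96; pH = 14.00 − 5.96 = 8.04

pH = 8.04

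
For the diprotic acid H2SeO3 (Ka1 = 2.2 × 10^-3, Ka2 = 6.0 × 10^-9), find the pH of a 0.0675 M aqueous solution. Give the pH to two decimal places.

Ka1 ≫ Ka2, so treat the first dissociation as the only significant source of H+.
Ka1 = x²/(0.0675 − x) = 2.2 × 10^-3
Solving the quadratic: x = (−Ka1 + √(Ka1² + 4·Ka1·C₀))/2 = 1.11 × 10^-2 M
pH = −log(1.11 × 10^-2) = 1.95

pH = 1.95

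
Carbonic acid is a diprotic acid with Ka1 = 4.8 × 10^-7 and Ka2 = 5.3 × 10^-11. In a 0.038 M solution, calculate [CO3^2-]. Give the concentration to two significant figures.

First ionization gives [H+] ≈ [HCO3-] = 1.35 × 10^-4 M.
Second step: Ka2 = [H+][CO3^2-]/[HCO3-] ≈ [CO3^2-] (since [H+] ≈ [HCO3-]).
So [CO3^2-] ≈ Ka2.

5.3 × 10^-11 M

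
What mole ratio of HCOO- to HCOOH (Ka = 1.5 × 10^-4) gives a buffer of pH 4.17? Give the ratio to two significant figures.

ratio = 2.2

pKa = -log(1.5 × 10^-4) = 3.824
pH = pKa + log(r) ⇒ log(r) = 4.17 − 3.824 = +0.346
r = [HCOO-]/[HCOOH] = 10^(+0.346) = 2.22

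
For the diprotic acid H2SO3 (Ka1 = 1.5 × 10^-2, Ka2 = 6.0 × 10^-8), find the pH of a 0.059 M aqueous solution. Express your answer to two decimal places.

pH = 1.63

Since Ka1 ≫ Ka2, the first ionization dominates [H+].
Ka1 = x²/(0.059 − x) = 1.5 × 10^-2
Solving the quadratic: x = (−Ka1 + √(Ka1² + 4·Ka1·C₀))/2 = 2.32 × 10^-2 M
pH = −log(2.32 × 10^-2) = 1.63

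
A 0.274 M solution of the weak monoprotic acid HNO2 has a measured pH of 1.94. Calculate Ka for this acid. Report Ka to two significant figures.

[H+] = 10^(-1.94) = 1.15 × 10^-2 M
At equilibrium [HA] = 0.274 − 1.15 × 10^-2 = 2.63 × 10^-1 M
Ka = [H+][A-]/[HA] = (1.15 × 10^-2)² / 2.63 × 10^-1 = 5.0 × 10^-4

Ka = 5.0 × 10^-4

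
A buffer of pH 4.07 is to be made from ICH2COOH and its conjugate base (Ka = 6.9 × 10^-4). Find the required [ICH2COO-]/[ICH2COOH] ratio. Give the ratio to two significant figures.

ratio = 8.1

pKa = -log(6.9 × 10^-4) = 3.161
pH = pKa + log(r) ⇒ log(r) = 4.07 − 3.161 = +0.909
r = [ICH2COO-]/[ICH2COOH] = 10^(+0.909) = 8.11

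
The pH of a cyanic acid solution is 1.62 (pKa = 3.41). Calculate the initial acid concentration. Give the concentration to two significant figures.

[H+] = 10^(-1.62) = 2.40 × 10^-2 M = x
Ka = 10^(−3.41) = 3.89 × 10^-4
Ka = x²/(C₀ − x) ⇒ C₀ = x + x²/Ka
C₀ = 2.40 × 10^-2 + (2.40 × 10^-2)²/(3.89 × 10^-4) = 1.50 M

C₀ = 1.5 M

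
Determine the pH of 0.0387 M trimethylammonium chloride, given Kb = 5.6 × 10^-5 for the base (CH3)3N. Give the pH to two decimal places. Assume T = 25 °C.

(CH3)3NH+ is the conjugate acid of the weak base (CH3)3N.
Ka = Kw/Kb = 1.0×10^-14 / 5.6 × 10^-5 = 1.79 × 10^-10
From the ICE table, Ka = x²/(0.0387 − x) = 1.79 × 10^-10.
Since Ka ≪ C₀, x ≈ √(Ka·C₀) = 2.63 × 10^-6 M.
Check: 0.0068% ionized — well under 5%, approximation valid.
pH = −log[H+] = −log(2.63 × 10^-6) = 5.58

pH = 5.58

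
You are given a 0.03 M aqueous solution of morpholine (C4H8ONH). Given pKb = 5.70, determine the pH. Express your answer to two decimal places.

C4H8ONH + H2O ⇌ C4H8ONH2+ + OH-
Kb = 10^(−5.70) = 2.00 × 10^-6
From the ICE table, Kb = [OH-]²/(0.03 − [OH-]) = 2.00 × 10^-6.
Since Kb ≪ C₀, [OH-] ≈ √(Kb·C₀) = 2.45 × 10^-4 M.
pOH = −log(2.45 × 10^-4) = 3.61; pH = 14.00 − 3.61 = 10.39

pH = 10.39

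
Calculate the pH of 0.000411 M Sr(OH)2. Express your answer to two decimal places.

Sr(OH)2 is a strong base (each formula unit releases 2 OH-); [OH-] = 0.000822 M.
pOH = -log(0.000822) = 3.09
pH = 14.00 - 3.09 = 10.91

pH = 10.91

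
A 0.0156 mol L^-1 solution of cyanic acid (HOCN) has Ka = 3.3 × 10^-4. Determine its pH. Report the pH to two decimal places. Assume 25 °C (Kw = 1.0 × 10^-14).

pH = 2.68

HOCN ⇌ OCN- + H+
Ka = x²/(0.0156 − x) = 3.3 × 10^-4
x is not negligible relative to C₀; solve x² + 0.00033·x − 5.15e-06 = 0.
x = (−Ka + √(Ka² + 4·Ka·C₀))/2 = 2.11 × 10^-3 M
pH = −log(2.11 × 10^-3) = 2.68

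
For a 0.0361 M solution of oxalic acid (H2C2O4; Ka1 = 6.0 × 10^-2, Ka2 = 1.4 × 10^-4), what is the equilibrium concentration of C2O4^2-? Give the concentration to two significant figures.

First ionization gives [H+] ≈ [HC2O4-] = 2.54 × 10^-2 M.
Second step: Ka2 = [H+][C2O4^2-]/[HC2O4-] ≈ [C2O4^2-] (since [H+] ≈ [HC2O4-]).
So [C2O4^2-] ≈ Ka2.

1.4 × 10^-4 M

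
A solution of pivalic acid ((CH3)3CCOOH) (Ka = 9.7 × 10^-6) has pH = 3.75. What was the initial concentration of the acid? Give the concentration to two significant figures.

C₀ = 3.4 × 10^-3 M

[H+] = 10^(-3.75) = 1.78 × 10^-4 M = x
Ka = x²/(C₀ − x) ⇒ C₀ = x + x²/Ka
C₀ = 1.78 × 10^-4 + (1.78 × 10^-4)²/(9.7 × 10^-6) = 3.44 × 10^-3 M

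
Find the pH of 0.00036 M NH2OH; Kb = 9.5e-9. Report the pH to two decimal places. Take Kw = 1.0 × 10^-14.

NH2OH + H2O ⇌ NH3OH+ + OH-
Kb = x²/(0.00036 − x) = 9.5 × 10^-9
Since Kb ≪ C₀, x ≈ √(Kb·C₀) = 1.85 × 10^-6 M.
(x/C₀ = 0.51% < 5%, so the approximation holds.)
pOH = 5.73, so pH = 14.00 − pOH = 8.27

pH = 8.27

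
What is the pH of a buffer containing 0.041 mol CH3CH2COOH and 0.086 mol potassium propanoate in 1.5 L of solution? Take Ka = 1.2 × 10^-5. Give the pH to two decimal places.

pKa = −log(1.2 × 10^-5) = 4.921
Henderson–Hasselbalch: pH = pKa + log([CH3CH2COO-]/[CH3CH2COOH]) = 4.921 + log(0.086/0.041)
pH = 4.921 + (+0.322) = 5.24

pH = 5.24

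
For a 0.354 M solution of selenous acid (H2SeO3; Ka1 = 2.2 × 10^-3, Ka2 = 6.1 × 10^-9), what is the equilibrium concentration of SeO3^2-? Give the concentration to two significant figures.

First ionization gives [H+] ≈ [HSeO3-] = 2.68 × 10^-2 M.
Second step: Ka2 = [H+][SeO3^2-]/[HSeO3-] ≈ [SeO3^2-] (since [H+] ≈ [HSeO3-]).
So [SeO3^2-] ≈ Ka2.

6.1 × 10^-9 M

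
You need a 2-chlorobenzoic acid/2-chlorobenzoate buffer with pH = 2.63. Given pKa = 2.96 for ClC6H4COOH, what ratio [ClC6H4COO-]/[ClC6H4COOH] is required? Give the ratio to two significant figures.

ratio = 0.47

pH = pKa + log(r) ⇒ log(r) = 2.63 − 2.96 = -0.33
r = [ClC6H4COO-]/[ClC6H4COOH] = 10^(-0.33) = 0.468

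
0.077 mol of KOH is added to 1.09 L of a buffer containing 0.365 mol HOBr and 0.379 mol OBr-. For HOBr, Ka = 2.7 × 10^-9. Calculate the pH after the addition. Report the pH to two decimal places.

pH = 8.77

After neutralization: n(HOBr) = 0.288 mol, n(OBr-) = 0.456 mol.
pKa = −log(2.7 × 10^-9) = 8.569
pH = pKa + log([A⁻]/[HA]) = 8.569 + log(0.456/0.288) = 8.569 +0.200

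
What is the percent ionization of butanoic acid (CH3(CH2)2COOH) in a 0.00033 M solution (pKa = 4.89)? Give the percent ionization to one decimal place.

CH3(CH2)2COOH ⇌ CH3(CH2)2COO- + H+; let x = [H+] at equilibrium.
Ka = 10^(−4.89) = 1.29 × 10^-5
Solve x² + 1.29e-05x − 4.26e-09 = 0 → x = 5.91 × 10^-5 M
Fraction ionized = 5.91 × 10^-5 / 0.00033 = 0.1791 → 17.9%

17.9%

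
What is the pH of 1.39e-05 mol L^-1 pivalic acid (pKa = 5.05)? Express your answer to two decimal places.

(CH3)3CCOOH ⇌ (CH3)3CCOO- + H+
Ka = 10^(−5.05) = 8.91 × 10^-6
Ka = [H+]²/(1.39e-05 − [H+]) = 8.91 × 10^-6
[H+] is not negligible relative to C₀; solve [H+]² + 8.91e-06·[H+] − 1.24e-10 = 0.
[H+] = (−Ka + √(Ka² + 4·Ka·C₀))/2 = 7.53 × 10^-6 M
pH = −log(7.53 × 10^-6) = 5.12

pH = 5.12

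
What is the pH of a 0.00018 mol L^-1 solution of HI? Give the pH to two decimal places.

pH = 3.74

HI is a strong acid and dissociates completely, so [H+] = 0.00018 M.
pH = -log(0.00018) = 3.74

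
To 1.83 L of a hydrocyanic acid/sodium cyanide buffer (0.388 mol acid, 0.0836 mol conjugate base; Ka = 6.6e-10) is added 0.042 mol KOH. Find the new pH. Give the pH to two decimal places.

pH = 8.74

OH- converts HCN to CN-: HCN → 0.346 mol, CN- → 0.126 mol.
pKa = −log(6.6 × 10^-10) = 9.180
pH = pKa + log(n_CN-/n_HCN) = 9.180 + log(0.126/0.346) = 9.180 + (-0.439)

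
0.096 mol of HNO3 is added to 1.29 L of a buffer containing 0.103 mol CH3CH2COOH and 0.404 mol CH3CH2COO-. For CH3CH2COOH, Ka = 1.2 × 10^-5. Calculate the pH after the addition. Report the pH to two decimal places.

After neutralization: n(CH3CH2COOH) = 0.199 mol, n(CH3CH2COO-) = 0.308 mol.
pKa = −log(1.2 × 10^-5) = 4.921
pH = pKa + log([A⁻]/[HA]) = 4.921 + log(0.308/0.199) = 4.921 +0.190

pH = 5.11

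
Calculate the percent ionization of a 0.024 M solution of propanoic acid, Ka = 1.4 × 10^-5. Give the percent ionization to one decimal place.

CH3CH2COOH ⇌ CH3CH2COO- + H+; let x = [H+] at equilibrium.
x ≈ √(Ka·C₀) = √(1.4 × 10^-5 × 0.024) = 5.80 × 10^-4 M
% ionization = x/C₀ × 100% = 5.80 × 10^-4/0.024 × 100% = 2.4%

2.4%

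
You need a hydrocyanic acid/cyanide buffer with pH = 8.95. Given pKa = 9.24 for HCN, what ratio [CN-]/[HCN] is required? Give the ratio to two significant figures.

pH = pKa + log(r) ⇒ log(r) = 8.95 − 9.24 = -0.29
r = [CN-]/[HCN] = 10^(-0.29) = 0.513

ratio = 0.51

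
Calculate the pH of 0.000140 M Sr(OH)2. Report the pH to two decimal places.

Sr(OH)2 is a strong base (each formula unit releases 2 OH-); [OH-] = 0.00028 M.
pOH = -log(0.00028) = 3.55
pH = 14.00 - 3.55 = 10.45

pH = 10.45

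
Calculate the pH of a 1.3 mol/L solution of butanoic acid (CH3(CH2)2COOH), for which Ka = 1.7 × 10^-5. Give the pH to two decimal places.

pH = 2.33

CH3(CH2)2COOH ⇌ CH3(CH2)2COO- + H+
Ka = x²/(1.3 − x) = 1.7 × 10^-5
Assume x ≪ 1.3: x ≈ √(1.7 × 10^-5 × 1.3) = 4.70 × 10^-3 M
Check: 0.36% ionized — well under 5%, approximation valid.
pH = −log(4.70 × 10^-3) = 2.33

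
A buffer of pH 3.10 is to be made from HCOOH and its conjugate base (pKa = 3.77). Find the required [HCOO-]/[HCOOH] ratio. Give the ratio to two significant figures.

pH = pKa + log(r) ⇒ log(r) = 3.10 − 3.77 = -0.67
r = [HCOO-]/[HCOOH] = 10^(-0.67) = 0.214

ratio = 0.21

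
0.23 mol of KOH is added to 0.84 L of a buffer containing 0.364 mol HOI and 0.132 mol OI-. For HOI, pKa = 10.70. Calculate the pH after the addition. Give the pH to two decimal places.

pH = 11.13

After neutralization: n(HOI) = 0.134 mol, n(OI-) = 0.362 mol.
pH = pKa + log([A⁻]/[HA]) = 10.70 + log(0.362/0.134) = 10.70 +0.432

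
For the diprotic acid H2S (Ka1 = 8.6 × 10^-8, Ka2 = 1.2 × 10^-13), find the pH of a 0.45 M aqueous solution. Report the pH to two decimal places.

Ka1 ≫ Ka2, so treat the first dissociation as the only significant source of H+.
Ka1 = x²/(0.45 − x) = 8.6 × 10^-8
x ≈ √(8.6 × 10^-8 × 0.45) = 1.97 × 10^-4 M
pH = −log(1.97 × 10^-4) = 3.71

pH = 3.71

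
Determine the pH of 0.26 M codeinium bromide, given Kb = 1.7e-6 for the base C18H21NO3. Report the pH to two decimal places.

C18H22NO3+ is the conjugate acid of the weak base C18H21NO3.
Ka = Kw/Kb = 1.0×10^-14 / 1.7 × 10^-6 = 5.88 × 10^-9
From the ICE table, Ka = [H+]²/(0.26 − [H+]) = 5.88 × 10^-9.
Assume [H+] ≪ 0.26: [H+] ≈ √(5.88 × 10^-9 × 0.26) = 3.91 × 10^-5 M
pH = −log[H+] = −log(3.91 × 10^-5) = 4.41

pH = 4.41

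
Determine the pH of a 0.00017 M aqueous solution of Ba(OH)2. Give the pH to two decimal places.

pH = 10.53

Ba(OH)2 is a strong base (each formula unit releases 2 OH-); [OH-] = 0.00034 M.
pOH = -log(0.00034) = 3.47
pH = 14.00 - 3.47 = 10.53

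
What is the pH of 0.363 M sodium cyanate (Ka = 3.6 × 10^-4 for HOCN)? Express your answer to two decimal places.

OCN- is the conjugate base of the weak acid HOCN.
Kb = Kw/Ka = 1.0×10^-14 / 3.6 × 10^-4 = 2.78 × 10^-11
From the ICE table, Kb = x²/(0.363 − x) = 2.78 × 10^-11.
Assume x ≪ 0.363: x ≈ √(2.78 × 10^-11 × 0.363) = 3.18 × 10^-6 M
pOH = 5.50, so pH = 14.00 − pOH = 8.50

pH = 8.50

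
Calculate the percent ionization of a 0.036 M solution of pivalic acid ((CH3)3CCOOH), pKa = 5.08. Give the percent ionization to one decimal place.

(CH3)3CCOOH ⇌ (CH3)3CCOO- + H+; let x = [H+] at equilibrium.
Ka = 10^(−5.08) = 8.32 × 10^-6
x ≈ √(Ka·C₀) = √(8.32 × 10^-6 × 0.036) = 5.47 × 10^-4 M
% ionization = x/C₀ × 100% = 5.47 × 10^-4/0.036 × 100% = 1.5%

1.5%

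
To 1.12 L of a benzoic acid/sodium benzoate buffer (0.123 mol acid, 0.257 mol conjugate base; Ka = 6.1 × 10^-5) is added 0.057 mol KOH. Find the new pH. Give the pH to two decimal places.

After neutralization: n(C6H5COOH) = 0.066 mol, n(C6H5COO-) = 0.314 mol.
pKa = −log(6.1 × 10^-5) = 4.215
pH = pKa + log(n_C6H5COO-/n_C6H5COOH) = 4.215 + log(0.314/0.066) = 4.215 + (+0.677)

pH = 4.89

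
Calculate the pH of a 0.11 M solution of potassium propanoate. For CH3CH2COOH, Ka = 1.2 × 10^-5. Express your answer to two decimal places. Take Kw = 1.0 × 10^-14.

pH = 8.98

CH3CH2COO- is the conjugate base of the weak acid CH3CH2COOH.
Kb = Kw/Ka = 1.0×10^-14 / 1.2 × 10^-5 = 8.33 × 10^-10
Kb = [OH-]²/(0.11 − [OH-]) = 8.33 × 10^-10
Neglecting [OH-] in the denominator: [OH-] = √(8.33 × 10^-10 × 0.11) = 9.57 × 10^-6 M
Check: 0.0087% ionized — well under 5%, approximation valid.
pOH = −log(9.57 × 10^-6) = 5.02; pH = 14.00 − 5.02 = 8.98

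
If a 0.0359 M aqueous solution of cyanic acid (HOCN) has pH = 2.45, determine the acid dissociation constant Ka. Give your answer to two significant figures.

Ka = 3.9 × 10^-4

[H+] = 10^(-2.45) = 3.55 × 10^-3 M
At equilibrium [HA] = 0.0359 − 3.55 × 10^-3 = 3.24 × 10^-2 M
Ka = [H+][A-]/[HA] = (3.55 × 10^-3)² / 3.24 × 10^-2 = 3.9 × 10^-4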